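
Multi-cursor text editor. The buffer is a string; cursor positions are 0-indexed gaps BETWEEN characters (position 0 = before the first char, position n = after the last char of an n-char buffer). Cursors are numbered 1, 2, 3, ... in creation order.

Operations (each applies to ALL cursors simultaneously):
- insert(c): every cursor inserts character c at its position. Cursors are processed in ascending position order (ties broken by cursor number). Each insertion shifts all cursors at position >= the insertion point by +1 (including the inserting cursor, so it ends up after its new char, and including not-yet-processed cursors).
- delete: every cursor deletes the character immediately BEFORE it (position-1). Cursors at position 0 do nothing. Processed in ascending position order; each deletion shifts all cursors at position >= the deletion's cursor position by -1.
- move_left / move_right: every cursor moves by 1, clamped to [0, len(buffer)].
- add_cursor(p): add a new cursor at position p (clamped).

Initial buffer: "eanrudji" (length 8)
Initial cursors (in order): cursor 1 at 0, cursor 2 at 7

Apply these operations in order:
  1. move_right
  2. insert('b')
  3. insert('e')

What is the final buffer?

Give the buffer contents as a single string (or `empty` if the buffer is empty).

Answer: ebeanrudjibe

Derivation:
After op 1 (move_right): buffer="eanrudji" (len 8), cursors c1@1 c2@8, authorship ........
After op 2 (insert('b')): buffer="ebanrudjib" (len 10), cursors c1@2 c2@10, authorship .1.......2
After op 3 (insert('e')): buffer="ebeanrudjibe" (len 12), cursors c1@3 c2@12, authorship .11.......22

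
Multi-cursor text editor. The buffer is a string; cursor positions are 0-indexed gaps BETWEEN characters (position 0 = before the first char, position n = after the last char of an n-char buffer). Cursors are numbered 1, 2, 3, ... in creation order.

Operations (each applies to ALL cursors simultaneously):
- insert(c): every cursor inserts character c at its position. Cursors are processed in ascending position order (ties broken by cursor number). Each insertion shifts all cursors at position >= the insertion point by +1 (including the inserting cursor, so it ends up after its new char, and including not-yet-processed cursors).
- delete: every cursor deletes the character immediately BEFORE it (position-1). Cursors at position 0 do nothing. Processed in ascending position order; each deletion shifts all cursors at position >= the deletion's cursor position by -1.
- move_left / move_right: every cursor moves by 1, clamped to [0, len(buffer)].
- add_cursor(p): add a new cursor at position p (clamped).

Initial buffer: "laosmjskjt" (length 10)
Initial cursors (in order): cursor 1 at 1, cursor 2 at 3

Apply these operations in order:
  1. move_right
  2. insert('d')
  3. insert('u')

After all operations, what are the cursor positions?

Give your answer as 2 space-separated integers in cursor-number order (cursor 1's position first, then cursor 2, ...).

Answer: 4 8

Derivation:
After op 1 (move_right): buffer="laosmjskjt" (len 10), cursors c1@2 c2@4, authorship ..........
After op 2 (insert('d')): buffer="ladosdmjskjt" (len 12), cursors c1@3 c2@6, authorship ..1..2......
After op 3 (insert('u')): buffer="laduosdumjskjt" (len 14), cursors c1@4 c2@8, authorship ..11..22......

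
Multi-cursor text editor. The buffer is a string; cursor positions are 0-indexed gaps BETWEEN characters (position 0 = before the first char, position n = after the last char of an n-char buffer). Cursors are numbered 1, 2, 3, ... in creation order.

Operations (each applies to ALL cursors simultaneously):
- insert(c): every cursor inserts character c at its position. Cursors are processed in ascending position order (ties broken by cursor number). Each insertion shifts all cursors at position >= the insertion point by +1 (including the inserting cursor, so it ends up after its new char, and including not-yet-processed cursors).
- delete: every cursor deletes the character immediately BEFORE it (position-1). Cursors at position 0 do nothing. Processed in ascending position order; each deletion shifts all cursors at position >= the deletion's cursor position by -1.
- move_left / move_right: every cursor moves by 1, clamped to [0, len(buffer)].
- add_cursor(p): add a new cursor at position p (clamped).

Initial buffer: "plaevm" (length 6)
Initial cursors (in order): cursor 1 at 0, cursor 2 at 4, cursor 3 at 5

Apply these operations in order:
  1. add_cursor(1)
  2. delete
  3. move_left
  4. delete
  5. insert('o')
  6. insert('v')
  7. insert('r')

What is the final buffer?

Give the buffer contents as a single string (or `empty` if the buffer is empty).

Answer: oooovvvvrrrram

Derivation:
After op 1 (add_cursor(1)): buffer="plaevm" (len 6), cursors c1@0 c4@1 c2@4 c3@5, authorship ......
After op 2 (delete): buffer="lam" (len 3), cursors c1@0 c4@0 c2@2 c3@2, authorship ...
After op 3 (move_left): buffer="lam" (len 3), cursors c1@0 c4@0 c2@1 c3@1, authorship ...
After op 4 (delete): buffer="am" (len 2), cursors c1@0 c2@0 c3@0 c4@0, authorship ..
After op 5 (insert('o')): buffer="ooooam" (len 6), cursors c1@4 c2@4 c3@4 c4@4, authorship 1234..
After op 6 (insert('v')): buffer="oooovvvvam" (len 10), cursors c1@8 c2@8 c3@8 c4@8, authorship 12341234..
After op 7 (insert('r')): buffer="oooovvvvrrrram" (len 14), cursors c1@12 c2@12 c3@12 c4@12, authorship 123412341234..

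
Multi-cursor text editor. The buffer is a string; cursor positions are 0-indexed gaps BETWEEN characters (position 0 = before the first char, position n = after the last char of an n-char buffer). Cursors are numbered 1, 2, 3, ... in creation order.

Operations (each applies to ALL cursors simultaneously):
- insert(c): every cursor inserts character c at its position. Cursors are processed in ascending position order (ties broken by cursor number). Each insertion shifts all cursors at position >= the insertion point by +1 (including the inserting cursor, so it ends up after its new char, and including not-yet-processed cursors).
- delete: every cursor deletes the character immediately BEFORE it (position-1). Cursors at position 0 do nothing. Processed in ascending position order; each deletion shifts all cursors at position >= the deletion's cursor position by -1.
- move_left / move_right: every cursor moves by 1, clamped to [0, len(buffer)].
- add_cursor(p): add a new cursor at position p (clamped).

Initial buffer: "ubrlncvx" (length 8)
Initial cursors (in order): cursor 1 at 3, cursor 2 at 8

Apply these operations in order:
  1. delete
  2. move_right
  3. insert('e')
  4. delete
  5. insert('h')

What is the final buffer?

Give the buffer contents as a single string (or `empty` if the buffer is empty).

Answer: ublhncvh

Derivation:
After op 1 (delete): buffer="ublncv" (len 6), cursors c1@2 c2@6, authorship ......
After op 2 (move_right): buffer="ublncv" (len 6), cursors c1@3 c2@6, authorship ......
After op 3 (insert('e')): buffer="ublencve" (len 8), cursors c1@4 c2@8, authorship ...1...2
After op 4 (delete): buffer="ublncv" (len 6), cursors c1@3 c2@6, authorship ......
After op 5 (insert('h')): buffer="ublhncvh" (len 8), cursors c1@4 c2@8, authorship ...1...2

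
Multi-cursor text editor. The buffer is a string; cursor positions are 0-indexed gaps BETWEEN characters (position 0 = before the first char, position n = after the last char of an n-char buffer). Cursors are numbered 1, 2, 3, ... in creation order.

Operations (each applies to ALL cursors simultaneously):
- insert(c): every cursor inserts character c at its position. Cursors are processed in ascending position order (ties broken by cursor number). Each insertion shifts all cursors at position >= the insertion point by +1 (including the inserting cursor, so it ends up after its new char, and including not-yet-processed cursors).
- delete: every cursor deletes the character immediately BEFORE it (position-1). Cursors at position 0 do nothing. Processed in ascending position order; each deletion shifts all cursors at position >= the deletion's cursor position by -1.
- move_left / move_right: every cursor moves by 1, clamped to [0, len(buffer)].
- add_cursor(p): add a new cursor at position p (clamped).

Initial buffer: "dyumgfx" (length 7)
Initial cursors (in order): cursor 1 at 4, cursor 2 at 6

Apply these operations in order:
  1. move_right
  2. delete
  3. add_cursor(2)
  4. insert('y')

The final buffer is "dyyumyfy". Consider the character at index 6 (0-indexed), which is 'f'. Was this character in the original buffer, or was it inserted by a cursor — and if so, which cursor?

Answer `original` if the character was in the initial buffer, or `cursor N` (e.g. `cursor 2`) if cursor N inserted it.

After op 1 (move_right): buffer="dyumgfx" (len 7), cursors c1@5 c2@7, authorship .......
After op 2 (delete): buffer="dyumf" (len 5), cursors c1@4 c2@5, authorship .....
After op 3 (add_cursor(2)): buffer="dyumf" (len 5), cursors c3@2 c1@4 c2@5, authorship .....
After op 4 (insert('y')): buffer="dyyumyfy" (len 8), cursors c3@3 c1@6 c2@8, authorship ..3..1.2
Authorship (.=original, N=cursor N): . . 3 . . 1 . 2
Index 6: author = original

Answer: original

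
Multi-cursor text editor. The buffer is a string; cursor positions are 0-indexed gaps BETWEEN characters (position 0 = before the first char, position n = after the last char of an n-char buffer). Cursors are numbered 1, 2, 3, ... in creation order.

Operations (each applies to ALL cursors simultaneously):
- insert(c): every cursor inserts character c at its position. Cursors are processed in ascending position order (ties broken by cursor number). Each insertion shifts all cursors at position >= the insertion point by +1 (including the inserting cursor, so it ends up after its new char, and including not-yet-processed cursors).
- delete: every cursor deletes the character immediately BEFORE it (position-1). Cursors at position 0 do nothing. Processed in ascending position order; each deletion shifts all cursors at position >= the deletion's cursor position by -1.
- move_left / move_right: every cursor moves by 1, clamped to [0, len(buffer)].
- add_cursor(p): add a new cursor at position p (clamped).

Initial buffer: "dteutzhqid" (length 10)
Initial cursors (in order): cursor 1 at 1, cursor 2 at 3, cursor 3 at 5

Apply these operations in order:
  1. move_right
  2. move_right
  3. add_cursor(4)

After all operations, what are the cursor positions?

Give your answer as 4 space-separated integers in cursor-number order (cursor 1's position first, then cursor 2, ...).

After op 1 (move_right): buffer="dteutzhqid" (len 10), cursors c1@2 c2@4 c3@6, authorship ..........
After op 2 (move_right): buffer="dteutzhqid" (len 10), cursors c1@3 c2@5 c3@7, authorship ..........
After op 3 (add_cursor(4)): buffer="dteutzhqid" (len 10), cursors c1@3 c4@4 c2@5 c3@7, authorship ..........

Answer: 3 5 7 4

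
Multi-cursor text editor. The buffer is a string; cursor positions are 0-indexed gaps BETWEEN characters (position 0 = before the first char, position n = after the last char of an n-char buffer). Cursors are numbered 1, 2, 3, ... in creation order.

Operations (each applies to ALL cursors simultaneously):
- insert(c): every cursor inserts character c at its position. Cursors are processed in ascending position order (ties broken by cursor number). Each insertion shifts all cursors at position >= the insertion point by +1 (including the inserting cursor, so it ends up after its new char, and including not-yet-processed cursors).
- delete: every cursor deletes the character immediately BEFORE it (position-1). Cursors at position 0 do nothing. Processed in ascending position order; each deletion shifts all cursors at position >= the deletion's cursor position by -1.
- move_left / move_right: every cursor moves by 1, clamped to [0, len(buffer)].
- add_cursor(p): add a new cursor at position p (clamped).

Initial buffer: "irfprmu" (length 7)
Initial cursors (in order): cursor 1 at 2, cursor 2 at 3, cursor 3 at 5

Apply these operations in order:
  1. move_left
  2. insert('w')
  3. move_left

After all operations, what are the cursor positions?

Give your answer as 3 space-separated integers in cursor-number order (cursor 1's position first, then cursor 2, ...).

After op 1 (move_left): buffer="irfprmu" (len 7), cursors c1@1 c2@2 c3@4, authorship .......
After op 2 (insert('w')): buffer="iwrwfpwrmu" (len 10), cursors c1@2 c2@4 c3@7, authorship .1.2..3...
After op 3 (move_left): buffer="iwrwfpwrmu" (len 10), cursors c1@1 c2@3 c3@6, authorship .1.2..3...

Answer: 1 3 6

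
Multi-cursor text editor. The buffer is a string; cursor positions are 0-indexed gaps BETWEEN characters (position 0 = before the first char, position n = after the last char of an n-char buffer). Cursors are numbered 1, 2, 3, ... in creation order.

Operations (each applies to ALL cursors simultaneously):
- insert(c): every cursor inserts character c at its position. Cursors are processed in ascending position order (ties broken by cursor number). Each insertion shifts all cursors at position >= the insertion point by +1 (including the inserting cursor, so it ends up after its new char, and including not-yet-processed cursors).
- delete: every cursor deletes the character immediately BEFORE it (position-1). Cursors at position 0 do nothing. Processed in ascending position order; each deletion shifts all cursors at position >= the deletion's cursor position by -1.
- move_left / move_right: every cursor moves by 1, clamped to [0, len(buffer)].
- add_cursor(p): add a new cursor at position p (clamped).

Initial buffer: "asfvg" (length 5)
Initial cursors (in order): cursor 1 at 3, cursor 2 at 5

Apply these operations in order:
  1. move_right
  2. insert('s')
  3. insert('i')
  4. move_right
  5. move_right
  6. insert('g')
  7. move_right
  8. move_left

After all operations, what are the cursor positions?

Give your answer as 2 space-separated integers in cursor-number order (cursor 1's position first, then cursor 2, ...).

After op 1 (move_right): buffer="asfvg" (len 5), cursors c1@4 c2@5, authorship .....
After op 2 (insert('s')): buffer="asfvsgs" (len 7), cursors c1@5 c2@7, authorship ....1.2
After op 3 (insert('i')): buffer="asfvsigsi" (len 9), cursors c1@6 c2@9, authorship ....11.22
After op 4 (move_right): buffer="asfvsigsi" (len 9), cursors c1@7 c2@9, authorship ....11.22
After op 5 (move_right): buffer="asfvsigsi" (len 9), cursors c1@8 c2@9, authorship ....11.22
After op 6 (insert('g')): buffer="asfvsigsgig" (len 11), cursors c1@9 c2@11, authorship ....11.2122
After op 7 (move_right): buffer="asfvsigsgig" (len 11), cursors c1@10 c2@11, authorship ....11.2122
After op 8 (move_left): buffer="asfvsigsgig" (len 11), cursors c1@9 c2@10, authorship ....11.2122

Answer: 9 10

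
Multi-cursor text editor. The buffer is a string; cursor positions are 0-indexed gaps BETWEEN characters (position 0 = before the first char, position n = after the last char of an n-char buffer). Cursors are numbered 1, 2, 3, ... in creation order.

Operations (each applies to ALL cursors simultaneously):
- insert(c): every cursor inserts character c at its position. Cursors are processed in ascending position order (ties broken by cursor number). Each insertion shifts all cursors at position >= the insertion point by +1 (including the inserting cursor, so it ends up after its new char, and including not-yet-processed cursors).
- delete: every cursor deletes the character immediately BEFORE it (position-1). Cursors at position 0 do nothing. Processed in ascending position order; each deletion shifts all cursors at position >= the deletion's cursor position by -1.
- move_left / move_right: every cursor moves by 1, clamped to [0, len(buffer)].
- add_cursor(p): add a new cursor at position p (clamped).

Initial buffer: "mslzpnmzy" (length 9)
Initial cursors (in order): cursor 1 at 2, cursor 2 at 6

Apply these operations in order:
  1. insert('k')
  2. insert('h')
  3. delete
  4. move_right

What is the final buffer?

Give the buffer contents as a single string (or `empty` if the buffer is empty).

Answer: msklzpnkmzy

Derivation:
After op 1 (insert('k')): buffer="msklzpnkmzy" (len 11), cursors c1@3 c2@8, authorship ..1....2...
After op 2 (insert('h')): buffer="mskhlzpnkhmzy" (len 13), cursors c1@4 c2@10, authorship ..11....22...
After op 3 (delete): buffer="msklzpnkmzy" (len 11), cursors c1@3 c2@8, authorship ..1....2...
After op 4 (move_right): buffer="msklzpnkmzy" (len 11), cursors c1@4 c2@9, authorship ..1....2...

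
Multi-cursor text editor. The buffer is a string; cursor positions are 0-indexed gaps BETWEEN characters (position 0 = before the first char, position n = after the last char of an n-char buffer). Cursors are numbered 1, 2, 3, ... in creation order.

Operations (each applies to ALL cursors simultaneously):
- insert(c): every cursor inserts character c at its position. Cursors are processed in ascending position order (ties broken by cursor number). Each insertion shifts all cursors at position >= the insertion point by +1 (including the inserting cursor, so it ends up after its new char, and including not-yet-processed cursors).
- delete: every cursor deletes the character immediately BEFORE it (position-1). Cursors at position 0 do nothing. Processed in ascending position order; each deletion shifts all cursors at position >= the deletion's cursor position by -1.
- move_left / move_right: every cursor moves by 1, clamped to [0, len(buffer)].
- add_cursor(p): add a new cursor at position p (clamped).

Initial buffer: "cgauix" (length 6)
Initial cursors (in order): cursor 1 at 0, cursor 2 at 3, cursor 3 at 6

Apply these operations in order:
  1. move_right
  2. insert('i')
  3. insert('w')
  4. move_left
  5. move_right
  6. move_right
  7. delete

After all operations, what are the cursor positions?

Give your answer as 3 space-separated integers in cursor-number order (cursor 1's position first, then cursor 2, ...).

Answer: 3 7 9

Derivation:
After op 1 (move_right): buffer="cgauix" (len 6), cursors c1@1 c2@4 c3@6, authorship ......
After op 2 (insert('i')): buffer="cigauiixi" (len 9), cursors c1@2 c2@6 c3@9, authorship .1...2..3
After op 3 (insert('w')): buffer="ciwgauiwixiw" (len 12), cursors c1@3 c2@8 c3@12, authorship .11...22..33
After op 4 (move_left): buffer="ciwgauiwixiw" (len 12), cursors c1@2 c2@7 c3@11, authorship .11...22..33
After op 5 (move_right): buffer="ciwgauiwixiw" (len 12), cursors c1@3 c2@8 c3@12, authorship .11...22..33
After op 6 (move_right): buffer="ciwgauiwixiw" (len 12), cursors c1@4 c2@9 c3@12, authorship .11...22..33
After op 7 (delete): buffer="ciwauiwxi" (len 9), cursors c1@3 c2@7 c3@9, authorship .11..22.3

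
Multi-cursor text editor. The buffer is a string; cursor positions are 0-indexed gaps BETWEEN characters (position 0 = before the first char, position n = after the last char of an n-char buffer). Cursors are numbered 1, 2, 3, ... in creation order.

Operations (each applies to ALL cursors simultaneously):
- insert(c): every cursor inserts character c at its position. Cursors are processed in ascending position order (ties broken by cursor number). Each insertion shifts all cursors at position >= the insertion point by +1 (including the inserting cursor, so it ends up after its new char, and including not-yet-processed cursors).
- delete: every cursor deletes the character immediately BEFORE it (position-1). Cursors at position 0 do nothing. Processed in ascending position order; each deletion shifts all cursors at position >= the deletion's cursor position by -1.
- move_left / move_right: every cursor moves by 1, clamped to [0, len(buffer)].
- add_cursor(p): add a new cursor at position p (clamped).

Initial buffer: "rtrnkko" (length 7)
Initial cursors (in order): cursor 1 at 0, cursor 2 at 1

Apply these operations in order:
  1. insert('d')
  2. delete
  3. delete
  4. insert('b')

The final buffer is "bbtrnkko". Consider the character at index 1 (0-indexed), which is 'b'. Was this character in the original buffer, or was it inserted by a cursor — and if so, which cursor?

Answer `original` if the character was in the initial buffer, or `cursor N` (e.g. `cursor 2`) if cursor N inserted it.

Answer: cursor 2

Derivation:
After op 1 (insert('d')): buffer="drdtrnkko" (len 9), cursors c1@1 c2@3, authorship 1.2......
After op 2 (delete): buffer="rtrnkko" (len 7), cursors c1@0 c2@1, authorship .......
After op 3 (delete): buffer="trnkko" (len 6), cursors c1@0 c2@0, authorship ......
After op 4 (insert('b')): buffer="bbtrnkko" (len 8), cursors c1@2 c2@2, authorship 12......
Authorship (.=original, N=cursor N): 1 2 . . . . . .
Index 1: author = 2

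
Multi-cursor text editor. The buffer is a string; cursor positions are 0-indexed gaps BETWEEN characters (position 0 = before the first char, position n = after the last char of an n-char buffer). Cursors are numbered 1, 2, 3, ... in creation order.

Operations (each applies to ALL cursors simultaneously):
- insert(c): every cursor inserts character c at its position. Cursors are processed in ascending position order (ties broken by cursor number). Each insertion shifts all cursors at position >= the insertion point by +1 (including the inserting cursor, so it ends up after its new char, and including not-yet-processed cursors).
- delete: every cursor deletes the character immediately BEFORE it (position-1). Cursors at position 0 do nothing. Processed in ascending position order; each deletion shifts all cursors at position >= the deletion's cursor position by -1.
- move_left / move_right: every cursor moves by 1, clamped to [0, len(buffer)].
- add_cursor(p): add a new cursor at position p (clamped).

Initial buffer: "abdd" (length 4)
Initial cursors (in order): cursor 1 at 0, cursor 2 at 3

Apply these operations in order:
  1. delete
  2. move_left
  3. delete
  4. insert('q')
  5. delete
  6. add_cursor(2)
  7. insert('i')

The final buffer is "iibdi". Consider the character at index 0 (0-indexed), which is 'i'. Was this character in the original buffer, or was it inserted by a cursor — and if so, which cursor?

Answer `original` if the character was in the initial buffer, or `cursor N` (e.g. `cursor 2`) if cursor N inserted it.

Answer: cursor 1

Derivation:
After op 1 (delete): buffer="abd" (len 3), cursors c1@0 c2@2, authorship ...
After op 2 (move_left): buffer="abd" (len 3), cursors c1@0 c2@1, authorship ...
After op 3 (delete): buffer="bd" (len 2), cursors c1@0 c2@0, authorship ..
After op 4 (insert('q')): buffer="qqbd" (len 4), cursors c1@2 c2@2, authorship 12..
After op 5 (delete): buffer="bd" (len 2), cursors c1@0 c2@0, authorship ..
After op 6 (add_cursor(2)): buffer="bd" (len 2), cursors c1@0 c2@0 c3@2, authorship ..
After op 7 (insert('i')): buffer="iibdi" (len 5), cursors c1@2 c2@2 c3@5, authorship 12..3
Authorship (.=original, N=cursor N): 1 2 . . 3
Index 0: author = 1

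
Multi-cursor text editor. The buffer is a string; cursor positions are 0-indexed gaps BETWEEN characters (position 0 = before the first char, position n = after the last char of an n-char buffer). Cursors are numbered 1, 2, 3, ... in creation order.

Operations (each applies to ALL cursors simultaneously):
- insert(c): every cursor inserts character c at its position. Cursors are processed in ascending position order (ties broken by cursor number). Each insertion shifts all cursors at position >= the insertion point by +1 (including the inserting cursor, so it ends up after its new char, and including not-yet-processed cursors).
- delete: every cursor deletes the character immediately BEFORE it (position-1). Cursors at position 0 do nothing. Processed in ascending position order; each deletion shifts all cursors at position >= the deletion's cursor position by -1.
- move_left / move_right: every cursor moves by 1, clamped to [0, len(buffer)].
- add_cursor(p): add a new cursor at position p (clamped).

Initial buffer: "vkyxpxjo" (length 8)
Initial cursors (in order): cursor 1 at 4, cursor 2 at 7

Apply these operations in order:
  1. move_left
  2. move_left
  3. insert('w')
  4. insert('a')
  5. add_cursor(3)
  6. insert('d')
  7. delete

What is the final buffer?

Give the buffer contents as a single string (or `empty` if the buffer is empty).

After op 1 (move_left): buffer="vkyxpxjo" (len 8), cursors c1@3 c2@6, authorship ........
After op 2 (move_left): buffer="vkyxpxjo" (len 8), cursors c1@2 c2@5, authorship ........
After op 3 (insert('w')): buffer="vkwyxpwxjo" (len 10), cursors c1@3 c2@7, authorship ..1...2...
After op 4 (insert('a')): buffer="vkwayxpwaxjo" (len 12), cursors c1@4 c2@9, authorship ..11...22...
After op 5 (add_cursor(3)): buffer="vkwayxpwaxjo" (len 12), cursors c3@3 c1@4 c2@9, authorship ..11...22...
After op 6 (insert('d')): buffer="vkwdadyxpwadxjo" (len 15), cursors c3@4 c1@6 c2@12, authorship ..1311...222...
After op 7 (delete): buffer="vkwayxpwaxjo" (len 12), cursors c3@3 c1@4 c2@9, authorship ..11...22...

Answer: vkwayxpwaxjo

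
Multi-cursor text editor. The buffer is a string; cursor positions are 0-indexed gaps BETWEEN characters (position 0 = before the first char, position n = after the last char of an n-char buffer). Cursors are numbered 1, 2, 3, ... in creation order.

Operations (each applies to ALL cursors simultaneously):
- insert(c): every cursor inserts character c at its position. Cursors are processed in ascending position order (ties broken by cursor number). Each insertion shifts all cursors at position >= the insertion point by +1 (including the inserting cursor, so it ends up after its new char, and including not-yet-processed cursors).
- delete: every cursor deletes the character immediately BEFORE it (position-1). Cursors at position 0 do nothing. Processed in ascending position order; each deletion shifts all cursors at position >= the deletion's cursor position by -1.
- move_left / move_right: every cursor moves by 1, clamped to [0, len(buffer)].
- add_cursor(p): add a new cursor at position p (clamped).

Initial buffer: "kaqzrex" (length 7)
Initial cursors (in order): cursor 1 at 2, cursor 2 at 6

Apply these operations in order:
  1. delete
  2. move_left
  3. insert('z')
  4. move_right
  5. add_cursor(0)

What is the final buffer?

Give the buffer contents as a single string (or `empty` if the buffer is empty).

After op 1 (delete): buffer="kqzrx" (len 5), cursors c1@1 c2@4, authorship .....
After op 2 (move_left): buffer="kqzrx" (len 5), cursors c1@0 c2@3, authorship .....
After op 3 (insert('z')): buffer="zkqzzrx" (len 7), cursors c1@1 c2@5, authorship 1...2..
After op 4 (move_right): buffer="zkqzzrx" (len 7), cursors c1@2 c2@6, authorship 1...2..
After op 5 (add_cursor(0)): buffer="zkqzzrx" (len 7), cursors c3@0 c1@2 c2@6, authorship 1...2..

Answer: zkqzzrx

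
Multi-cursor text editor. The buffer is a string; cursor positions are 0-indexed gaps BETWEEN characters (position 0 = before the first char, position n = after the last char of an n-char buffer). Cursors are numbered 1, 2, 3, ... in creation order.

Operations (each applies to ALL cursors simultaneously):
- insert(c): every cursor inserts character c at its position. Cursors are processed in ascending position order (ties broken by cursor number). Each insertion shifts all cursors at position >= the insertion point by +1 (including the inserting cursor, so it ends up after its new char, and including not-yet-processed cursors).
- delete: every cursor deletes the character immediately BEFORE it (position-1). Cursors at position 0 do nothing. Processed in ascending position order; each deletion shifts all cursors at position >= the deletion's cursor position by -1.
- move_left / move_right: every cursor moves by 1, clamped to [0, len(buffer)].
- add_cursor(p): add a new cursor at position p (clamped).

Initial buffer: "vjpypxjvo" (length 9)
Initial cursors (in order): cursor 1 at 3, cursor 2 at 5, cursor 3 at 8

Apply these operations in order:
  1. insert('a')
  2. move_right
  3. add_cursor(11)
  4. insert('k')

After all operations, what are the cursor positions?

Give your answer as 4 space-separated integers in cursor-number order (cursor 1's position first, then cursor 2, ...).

Answer: 6 10 16 14

Derivation:
After op 1 (insert('a')): buffer="vjpaypaxjvao" (len 12), cursors c1@4 c2@7 c3@11, authorship ...1..2...3.
After op 2 (move_right): buffer="vjpaypaxjvao" (len 12), cursors c1@5 c2@8 c3@12, authorship ...1..2...3.
After op 3 (add_cursor(11)): buffer="vjpaypaxjvao" (len 12), cursors c1@5 c2@8 c4@11 c3@12, authorship ...1..2...3.
After op 4 (insert('k')): buffer="vjpaykpaxkjvakok" (len 16), cursors c1@6 c2@10 c4@14 c3@16, authorship ...1.1.2.2..34.3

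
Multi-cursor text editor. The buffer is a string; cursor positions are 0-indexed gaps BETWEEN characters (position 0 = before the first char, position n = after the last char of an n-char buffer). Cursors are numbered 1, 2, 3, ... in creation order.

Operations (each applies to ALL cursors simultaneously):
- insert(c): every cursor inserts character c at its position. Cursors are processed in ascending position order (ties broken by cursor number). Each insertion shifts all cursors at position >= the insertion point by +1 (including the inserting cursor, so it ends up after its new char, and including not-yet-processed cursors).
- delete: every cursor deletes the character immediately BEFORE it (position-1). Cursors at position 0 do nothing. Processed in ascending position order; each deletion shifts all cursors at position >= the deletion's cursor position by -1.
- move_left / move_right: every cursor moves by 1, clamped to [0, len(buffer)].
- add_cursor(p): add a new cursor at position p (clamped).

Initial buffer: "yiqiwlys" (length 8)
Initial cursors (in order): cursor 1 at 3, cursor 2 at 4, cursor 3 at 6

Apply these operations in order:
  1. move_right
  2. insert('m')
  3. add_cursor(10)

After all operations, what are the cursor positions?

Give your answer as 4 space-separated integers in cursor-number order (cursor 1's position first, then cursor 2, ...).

Answer: 5 7 10 10

Derivation:
After op 1 (move_right): buffer="yiqiwlys" (len 8), cursors c1@4 c2@5 c3@7, authorship ........
After op 2 (insert('m')): buffer="yiqimwmlyms" (len 11), cursors c1@5 c2@7 c3@10, authorship ....1.2..3.
After op 3 (add_cursor(10)): buffer="yiqimwmlyms" (len 11), cursors c1@5 c2@7 c3@10 c4@10, authorship ....1.2..3.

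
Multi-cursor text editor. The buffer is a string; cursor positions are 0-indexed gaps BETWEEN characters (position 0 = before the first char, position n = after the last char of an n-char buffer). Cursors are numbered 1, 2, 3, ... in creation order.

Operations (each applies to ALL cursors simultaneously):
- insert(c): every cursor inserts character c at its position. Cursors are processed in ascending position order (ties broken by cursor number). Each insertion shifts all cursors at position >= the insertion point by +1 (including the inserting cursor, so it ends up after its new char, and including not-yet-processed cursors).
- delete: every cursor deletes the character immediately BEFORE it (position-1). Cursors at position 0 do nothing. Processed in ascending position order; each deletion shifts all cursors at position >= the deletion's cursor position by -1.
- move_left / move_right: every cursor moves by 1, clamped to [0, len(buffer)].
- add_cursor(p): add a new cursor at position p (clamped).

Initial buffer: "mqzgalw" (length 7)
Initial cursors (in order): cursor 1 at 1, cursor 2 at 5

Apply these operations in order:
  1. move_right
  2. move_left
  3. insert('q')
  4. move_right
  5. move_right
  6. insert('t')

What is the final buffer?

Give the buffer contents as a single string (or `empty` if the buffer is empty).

Answer: mqqztgaqlwt

Derivation:
After op 1 (move_right): buffer="mqzgalw" (len 7), cursors c1@2 c2@6, authorship .......
After op 2 (move_left): buffer="mqzgalw" (len 7), cursors c1@1 c2@5, authorship .......
After op 3 (insert('q')): buffer="mqqzgaqlw" (len 9), cursors c1@2 c2@7, authorship .1....2..
After op 4 (move_right): buffer="mqqzgaqlw" (len 9), cursors c1@3 c2@8, authorship .1....2..
After op 5 (move_right): buffer="mqqzgaqlw" (len 9), cursors c1@4 c2@9, authorship .1....2..
After op 6 (insert('t')): buffer="mqqztgaqlwt" (len 11), cursors c1@5 c2@11, authorship .1..1..2..2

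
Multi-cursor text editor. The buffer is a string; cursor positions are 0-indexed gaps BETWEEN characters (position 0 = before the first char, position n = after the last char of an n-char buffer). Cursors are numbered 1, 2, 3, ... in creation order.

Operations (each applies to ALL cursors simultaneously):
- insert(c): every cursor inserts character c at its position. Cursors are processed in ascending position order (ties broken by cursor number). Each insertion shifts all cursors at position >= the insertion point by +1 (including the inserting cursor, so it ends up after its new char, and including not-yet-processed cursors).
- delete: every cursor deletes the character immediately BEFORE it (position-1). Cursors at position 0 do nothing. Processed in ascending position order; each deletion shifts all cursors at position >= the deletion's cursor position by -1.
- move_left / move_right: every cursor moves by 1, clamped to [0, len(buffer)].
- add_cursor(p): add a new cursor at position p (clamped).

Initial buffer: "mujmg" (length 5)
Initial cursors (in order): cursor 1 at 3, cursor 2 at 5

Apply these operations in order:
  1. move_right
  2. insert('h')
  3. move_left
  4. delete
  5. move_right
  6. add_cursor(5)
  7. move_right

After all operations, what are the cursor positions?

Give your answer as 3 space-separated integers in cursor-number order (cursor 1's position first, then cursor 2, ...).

After op 1 (move_right): buffer="mujmg" (len 5), cursors c1@4 c2@5, authorship .....
After op 2 (insert('h')): buffer="mujmhgh" (len 7), cursors c1@5 c2@7, authorship ....1.2
After op 3 (move_left): buffer="mujmhgh" (len 7), cursors c1@4 c2@6, authorship ....1.2
After op 4 (delete): buffer="mujhh" (len 5), cursors c1@3 c2@4, authorship ...12
After op 5 (move_right): buffer="mujhh" (len 5), cursors c1@4 c2@5, authorship ...12
After op 6 (add_cursor(5)): buffer="mujhh" (len 5), cursors c1@4 c2@5 c3@5, authorship ...12
After op 7 (move_right): buffer="mujhh" (len 5), cursors c1@5 c2@5 c3@5, authorship ...12

Answer: 5 5 5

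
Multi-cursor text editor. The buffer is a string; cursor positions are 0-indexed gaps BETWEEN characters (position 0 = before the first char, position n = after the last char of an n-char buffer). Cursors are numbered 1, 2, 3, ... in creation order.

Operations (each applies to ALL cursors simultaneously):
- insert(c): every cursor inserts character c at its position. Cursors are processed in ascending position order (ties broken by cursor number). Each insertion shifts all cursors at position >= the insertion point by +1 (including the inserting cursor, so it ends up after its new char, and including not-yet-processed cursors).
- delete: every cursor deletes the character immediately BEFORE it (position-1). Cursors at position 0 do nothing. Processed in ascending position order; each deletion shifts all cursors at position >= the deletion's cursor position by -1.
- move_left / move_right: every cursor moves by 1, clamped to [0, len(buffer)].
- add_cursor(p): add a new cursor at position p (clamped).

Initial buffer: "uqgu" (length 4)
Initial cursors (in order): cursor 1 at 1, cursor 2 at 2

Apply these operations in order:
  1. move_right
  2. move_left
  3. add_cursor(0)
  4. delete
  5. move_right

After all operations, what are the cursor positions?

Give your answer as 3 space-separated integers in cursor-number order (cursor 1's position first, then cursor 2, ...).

After op 1 (move_right): buffer="uqgu" (len 4), cursors c1@2 c2@3, authorship ....
After op 2 (move_left): buffer="uqgu" (len 4), cursors c1@1 c2@2, authorship ....
After op 3 (add_cursor(0)): buffer="uqgu" (len 4), cursors c3@0 c1@1 c2@2, authorship ....
After op 4 (delete): buffer="gu" (len 2), cursors c1@0 c2@0 c3@0, authorship ..
After op 5 (move_right): buffer="gu" (len 2), cursors c1@1 c2@1 c3@1, authorship ..

Answer: 1 1 1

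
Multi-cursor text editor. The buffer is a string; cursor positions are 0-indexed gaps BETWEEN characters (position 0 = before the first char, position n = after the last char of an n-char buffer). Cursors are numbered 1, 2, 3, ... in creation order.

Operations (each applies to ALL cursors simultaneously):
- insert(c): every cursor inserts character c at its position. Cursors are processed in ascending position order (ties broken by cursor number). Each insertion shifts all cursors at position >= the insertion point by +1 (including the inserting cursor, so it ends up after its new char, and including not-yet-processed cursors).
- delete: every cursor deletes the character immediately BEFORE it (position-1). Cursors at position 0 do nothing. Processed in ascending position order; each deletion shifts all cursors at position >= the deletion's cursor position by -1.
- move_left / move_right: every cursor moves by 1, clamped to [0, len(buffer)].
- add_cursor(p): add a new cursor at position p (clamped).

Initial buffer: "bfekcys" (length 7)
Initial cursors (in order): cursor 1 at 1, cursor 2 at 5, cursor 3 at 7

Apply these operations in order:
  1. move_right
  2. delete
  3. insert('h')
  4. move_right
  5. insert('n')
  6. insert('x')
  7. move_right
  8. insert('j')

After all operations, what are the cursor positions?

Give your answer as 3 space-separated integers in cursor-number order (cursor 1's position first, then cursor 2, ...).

Answer: 7 16 16

Derivation:
After op 1 (move_right): buffer="bfekcys" (len 7), cursors c1@2 c2@6 c3@7, authorship .......
After op 2 (delete): buffer="bekc" (len 4), cursors c1@1 c2@4 c3@4, authorship ....
After op 3 (insert('h')): buffer="bhekchh" (len 7), cursors c1@2 c2@7 c3@7, authorship .1...23
After op 4 (move_right): buffer="bhekchh" (len 7), cursors c1@3 c2@7 c3@7, authorship .1...23
After op 5 (insert('n')): buffer="bhenkchhnn" (len 10), cursors c1@4 c2@10 c3@10, authorship .1.1..2323
After op 6 (insert('x')): buffer="bhenxkchhnnxx" (len 13), cursors c1@5 c2@13 c3@13, authorship .1.11..232323
After op 7 (move_right): buffer="bhenxkchhnnxx" (len 13), cursors c1@6 c2@13 c3@13, authorship .1.11..232323
After op 8 (insert('j')): buffer="bhenxkjchhnnxxjj" (len 16), cursors c1@7 c2@16 c3@16, authorship .1.11.1.23232323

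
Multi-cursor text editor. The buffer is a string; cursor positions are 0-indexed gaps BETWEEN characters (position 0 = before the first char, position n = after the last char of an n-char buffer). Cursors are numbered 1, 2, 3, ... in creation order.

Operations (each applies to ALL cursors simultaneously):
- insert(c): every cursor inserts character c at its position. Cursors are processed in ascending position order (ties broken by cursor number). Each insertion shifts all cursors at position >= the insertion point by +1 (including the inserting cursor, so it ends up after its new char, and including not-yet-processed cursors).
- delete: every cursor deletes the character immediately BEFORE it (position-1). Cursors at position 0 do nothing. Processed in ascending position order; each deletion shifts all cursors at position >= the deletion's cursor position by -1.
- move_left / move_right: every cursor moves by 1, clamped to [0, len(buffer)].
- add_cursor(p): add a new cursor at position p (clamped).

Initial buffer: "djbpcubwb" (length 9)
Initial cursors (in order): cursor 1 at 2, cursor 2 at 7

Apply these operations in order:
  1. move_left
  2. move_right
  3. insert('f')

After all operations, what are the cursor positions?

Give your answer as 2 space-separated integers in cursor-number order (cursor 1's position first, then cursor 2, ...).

Answer: 3 9

Derivation:
After op 1 (move_left): buffer="djbpcubwb" (len 9), cursors c1@1 c2@6, authorship .........
After op 2 (move_right): buffer="djbpcubwb" (len 9), cursors c1@2 c2@7, authorship .........
After op 3 (insert('f')): buffer="djfbpcubfwb" (len 11), cursors c1@3 c2@9, authorship ..1.....2..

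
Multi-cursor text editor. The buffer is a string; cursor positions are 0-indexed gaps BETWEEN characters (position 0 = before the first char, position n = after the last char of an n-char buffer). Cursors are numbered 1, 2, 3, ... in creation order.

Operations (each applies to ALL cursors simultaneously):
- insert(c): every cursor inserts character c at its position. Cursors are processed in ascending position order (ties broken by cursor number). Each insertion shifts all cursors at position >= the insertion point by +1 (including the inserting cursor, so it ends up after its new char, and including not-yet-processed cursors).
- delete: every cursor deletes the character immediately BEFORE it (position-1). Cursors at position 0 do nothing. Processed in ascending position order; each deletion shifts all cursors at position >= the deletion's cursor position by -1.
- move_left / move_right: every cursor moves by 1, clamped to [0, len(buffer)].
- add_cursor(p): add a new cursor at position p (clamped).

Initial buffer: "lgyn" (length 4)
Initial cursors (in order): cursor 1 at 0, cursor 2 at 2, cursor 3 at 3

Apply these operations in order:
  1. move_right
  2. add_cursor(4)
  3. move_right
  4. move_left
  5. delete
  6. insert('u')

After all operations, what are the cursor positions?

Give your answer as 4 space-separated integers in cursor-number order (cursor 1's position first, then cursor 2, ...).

After op 1 (move_right): buffer="lgyn" (len 4), cursors c1@1 c2@3 c3@4, authorship ....
After op 2 (add_cursor(4)): buffer="lgyn" (len 4), cursors c1@1 c2@3 c3@4 c4@4, authorship ....
After op 3 (move_right): buffer="lgyn" (len 4), cursors c1@2 c2@4 c3@4 c4@4, authorship ....
After op 4 (move_left): buffer="lgyn" (len 4), cursors c1@1 c2@3 c3@3 c4@3, authorship ....
After op 5 (delete): buffer="n" (len 1), cursors c1@0 c2@0 c3@0 c4@0, authorship .
After op 6 (insert('u')): buffer="uuuun" (len 5), cursors c1@4 c2@4 c3@4 c4@4, authorship 1234.

Answer: 4 4 4 4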